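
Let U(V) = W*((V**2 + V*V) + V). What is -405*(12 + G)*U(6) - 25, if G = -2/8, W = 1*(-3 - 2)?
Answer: 3711775/2 ≈ 1.8559e+6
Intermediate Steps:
W = -5 (W = 1*(-5) = -5)
G = -1/4 (G = -2*1/8 = -1/4 ≈ -0.25000)
U(V) = -10*V**2 - 5*V (U(V) = -5*((V**2 + V*V) + V) = -5*((V**2 + V**2) + V) = -5*(2*V**2 + V) = -5*(V + 2*V**2) = -10*V**2 - 5*V)
-405*(12 + G)*U(6) - 25 = -405*(12 - 1/4)*(-5*6*(1 + 2*6)) - 25 = -19035*(-5*6*(1 + 12))/4 - 25 = -19035*(-5*6*13)/4 - 25 = -19035*(-390)/4 - 25 = -405*(-9165/2) - 25 = 3711825/2 - 25 = 3711775/2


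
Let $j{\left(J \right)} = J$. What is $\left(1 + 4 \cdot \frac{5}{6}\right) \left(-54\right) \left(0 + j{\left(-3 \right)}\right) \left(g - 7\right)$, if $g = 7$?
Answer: $0$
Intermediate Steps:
$\left(1 + 4 \cdot \frac{5}{6}\right) \left(-54\right) \left(0 + j{\left(-3 \right)}\right) \left(g - 7\right) = \left(1 + 4 \cdot \frac{5}{6}\right) \left(-54\right) \left(0 - 3\right) \left(7 - 7\right) = \left(1 + 4 \cdot 5 \cdot \frac{1}{6}\right) \left(-54\right) \left(\left(-3\right) 0\right) = \left(1 + 4 \cdot \frac{5}{6}\right) \left(-54\right) 0 = \left(1 + \frac{10}{3}\right) \left(-54\right) 0 = \frac{13}{3} \left(-54\right) 0 = \left(-234\right) 0 = 0$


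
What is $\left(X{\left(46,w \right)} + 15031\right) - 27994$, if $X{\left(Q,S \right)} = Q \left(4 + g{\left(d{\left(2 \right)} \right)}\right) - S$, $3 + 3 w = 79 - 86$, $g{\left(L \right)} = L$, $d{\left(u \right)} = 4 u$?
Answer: $- \frac{37223}{3} \approx -12408.0$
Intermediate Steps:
$w = - \frac{10}{3}$ ($w = -1 + \frac{79 - 86}{3} = -1 + \frac{1}{3} \left(-7\right) = -1 - \frac{7}{3} = - \frac{10}{3} \approx -3.3333$)
$X{\left(Q,S \right)} = - S + 12 Q$ ($X{\left(Q,S \right)} = Q \left(4 + 4 \cdot 2\right) - S = Q \left(4 + 8\right) - S = Q 12 - S = 12 Q - S = - S + 12 Q$)
$\left(X{\left(46,w \right)} + 15031\right) - 27994 = \left(\left(\left(-1\right) \left(- \frac{10}{3}\right) + 12 \cdot 46\right) + 15031\right) - 27994 = \left(\left(\frac{10}{3} + 552\right) + 15031\right) - 27994 = \left(\frac{1666}{3} + 15031\right) - 27994 = \frac{46759}{3} - 27994 = - \frac{37223}{3}$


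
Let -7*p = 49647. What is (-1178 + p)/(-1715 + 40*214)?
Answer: -57893/47915 ≈ -1.2082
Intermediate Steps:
p = -49647/7 (p = -⅐*49647 = -49647/7 ≈ -7092.4)
(-1178 + p)/(-1715 + 40*214) = (-1178 - 49647/7)/(-1715 + 40*214) = -57893/(7*(-1715 + 8560)) = -57893/7/6845 = -57893/7*1/6845 = -57893/47915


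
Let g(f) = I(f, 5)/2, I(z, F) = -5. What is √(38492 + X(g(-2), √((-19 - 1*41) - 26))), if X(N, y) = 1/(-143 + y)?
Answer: √((5504355 - 38492*I*√86)/(143 - I*√86)) ≈ 196.19 - 0.e-6*I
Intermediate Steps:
g(f) = -5/2
√(38492 + X(g(-2), √((-19 - 1*41) - 26))) = √(38492 + 1/(-143 + √((-19 - 1*41) - 26))) = √(38492 + 1/(-143 + √((-19 - 41) - 26))) = √(38492 + 1/(-143 + √(-60 - 26))) = √(38492 + 1/(-143 + √(-86))) = √(38492 + 1/(-143 + I*√86))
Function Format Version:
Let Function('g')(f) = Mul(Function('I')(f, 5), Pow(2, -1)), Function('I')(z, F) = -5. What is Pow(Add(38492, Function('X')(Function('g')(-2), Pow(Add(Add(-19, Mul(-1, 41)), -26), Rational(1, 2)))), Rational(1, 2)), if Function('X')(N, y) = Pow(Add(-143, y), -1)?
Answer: Pow(Mul(Pow(Add(143, Mul(-1, I, Pow(86, Rational(1, 2)))), -1), Add(5504355, Mul(-38492, I, Pow(86, Rational(1, 2))))), Rational(1, 2)) ≈ Add(196.19, Mul(-0.e-6, I))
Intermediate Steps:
Function('g')(f) = Rational(-5, 2) (Function('g')(f) = Mul(-5, Pow(2, -1)) = Mul(-5, Rational(1, 2)) = Rational(-5, 2))
Pow(Add(38492, Function('X')(Function('g')(-2), Pow(Add(Add(-19, Mul(-1, 41)), -26), Rational(1, 2)))), Rational(1, 2)) = Pow(Add(38492, Pow(Add(-143, Pow(Add(Add(-19, Mul(-1, 41)), -26), Rational(1, 2))), -1)), Rational(1, 2)) = Pow(Add(38492, Pow(Add(-143, Pow(Add(Add(-19, -41), -26), Rational(1, 2))), -1)), Rational(1, 2)) = Pow(Add(38492, Pow(Add(-143, Pow(Add(-60, -26), Rational(1, 2))), -1)), Rational(1, 2)) = Pow(Add(38492, Pow(Add(-143, Pow(-86, Rational(1, 2))), -1)), Rational(1, 2)) = Pow(Add(38492, Pow(Add(-143, Mul(I, Pow(86, Rational(1, 2)))), -1)), Rational(1, 2))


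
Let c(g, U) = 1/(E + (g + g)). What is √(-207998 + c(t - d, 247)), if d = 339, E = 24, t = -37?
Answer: I*√27558903190/364 ≈ 456.07*I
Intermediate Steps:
c(g, U) = 1/(24 + 2*g) (c(g, U) = 1/(24 + (g + g)) = 1/(24 + 2*g))
√(-207998 + c(t - d, 247)) = √(-207998 + 1/(2*(12 + (-37 - 1*339)))) = √(-207998 + 1/(2*(12 + (-37 - 339)))) = √(-207998 + 1/(2*(12 - 376))) = √(-207998 + (½)/(-364)) = √(-207998 + (½)*(-1/364)) = √(-207998 - 1/728) = √(-151422545/728) = I*√27558903190/364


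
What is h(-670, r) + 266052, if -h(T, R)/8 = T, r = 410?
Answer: 271412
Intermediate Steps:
h(T, R) = -8*T
h(-670, r) + 266052 = -8*(-670) + 266052 = 5360 + 266052 = 271412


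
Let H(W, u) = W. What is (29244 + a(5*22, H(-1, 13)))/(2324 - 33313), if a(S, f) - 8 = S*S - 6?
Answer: -41346/30989 ≈ -1.3342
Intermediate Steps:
a(S, f) = 2 + S**2 (a(S, f) = 8 + (S*S - 6) = 8 + (S**2 - 6) = 8 + (-6 + S**2) = 2 + S**2)
(29244 + a(5*22, H(-1, 13)))/(2324 - 33313) = (29244 + (2 + (5*22)**2))/(2324 - 33313) = (29244 + (2 + 110**2))/(-30989) = (29244 + (2 + 12100))*(-1/30989) = (29244 + 12102)*(-1/30989) = 41346*(-1/30989) = -41346/30989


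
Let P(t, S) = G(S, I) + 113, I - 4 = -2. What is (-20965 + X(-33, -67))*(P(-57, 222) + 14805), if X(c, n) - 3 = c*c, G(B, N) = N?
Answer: -296505160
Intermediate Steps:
I = 2 (I = 4 - 2 = 2)
X(c, n) = 3 + c**2 (X(c, n) = 3 + c*c = 3 + c**2)
P(t, S) = 115 (P(t, S) = 2 + 113 = 115)
(-20965 + X(-33, -67))*(P(-57, 222) + 14805) = (-20965 + (3 + (-33)**2))*(115 + 14805) = (-20965 + (3 + 1089))*14920 = (-20965 + 1092)*14920 = -19873*14920 = -296505160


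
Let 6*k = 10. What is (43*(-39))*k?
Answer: -2795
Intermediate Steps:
k = 5/3 (k = (1/6)*10 = 5/3 ≈ 1.6667)
(43*(-39))*k = (43*(-39))*(5/3) = -1677*5/3 = -2795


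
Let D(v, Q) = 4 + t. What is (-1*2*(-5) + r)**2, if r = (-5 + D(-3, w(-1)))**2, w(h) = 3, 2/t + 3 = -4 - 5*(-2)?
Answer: 8281/81 ≈ 102.23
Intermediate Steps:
t = 2/3 (t = 2/(-3 + (-4 - 5*(-2))) = 2/(-3 + (-4 + 10)) = 2/(-3 + 6) = 2/3 ≈ 0.66667)
D(v, Q) = 14/3 (D(v, Q) = 4 + 2/3 = 14/3)
r = 1/9 (r = (-5 + 14/3)**2 = (-1/3)**2 = 1/9 ≈ 0.11111)
(-1*2*(-5) + r)**2 = (-1*2*(-5) + 1/9)**2 = (-2*(-5) + 1/9)**2 = (10 + 1/9)**2 = (91/9)**2 = 8281/81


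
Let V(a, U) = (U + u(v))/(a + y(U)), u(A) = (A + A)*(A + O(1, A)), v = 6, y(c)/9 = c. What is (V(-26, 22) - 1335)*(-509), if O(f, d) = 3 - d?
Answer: 58423529/86 ≈ 6.7934e+5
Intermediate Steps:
y(c) = 9*c
u(A) = 6*A (u(A) = (A + A)*(A + (3 - A)) = (2*A)*3 = 6*A)
V(a, U) = (36 + U)/(a + 9*U) (V(a, U) = (U + 6*6)/(a + 9*U) = (U + 36)/(a + 9*U) = (36 + U)/(a + 9*U))
(V(-26, 22) - 1335)*(-509) = ((36 + 22)/(-26 + 9*22) - 1335)*(-509) = (58/(-26 + 198) - 1335)*(-509) = (58/172 - 1335)*(-509) = ((1/172)*58 - 1335)*(-509) = (29/86 - 1335)*(-509) = -114781/86*(-509) = 58423529/86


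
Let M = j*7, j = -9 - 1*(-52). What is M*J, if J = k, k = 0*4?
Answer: 0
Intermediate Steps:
j = 43 (j = -9 + 52 = 43)
k = 0
M = 301 (M = 43*7 = 301)
J = 0
M*J = 301*0 = 0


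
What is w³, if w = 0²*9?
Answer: 0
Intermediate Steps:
w = 0 (w = 0*9 = 0)
w³ = 0³ = 0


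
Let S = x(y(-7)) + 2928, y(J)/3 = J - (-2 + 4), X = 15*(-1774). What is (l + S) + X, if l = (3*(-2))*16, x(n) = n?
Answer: -23805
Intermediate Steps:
X = -26610
y(J) = -6 + 3*J (y(J) = 3*(J - (-2 + 4)) = 3*(J - 1*2) = 3*(J - 2) = 3*(-2 + J) = -6 + 3*J)
l = -96 (l = -6*16 = -96)
S = 2901 (S = (-6 + 3*(-7)) + 2928 = (-6 - 21) + 2928 = -27 + 2928 = 2901)
(l + S) + X = (-96 + 2901) - 26610 = 2805 - 26610 = -23805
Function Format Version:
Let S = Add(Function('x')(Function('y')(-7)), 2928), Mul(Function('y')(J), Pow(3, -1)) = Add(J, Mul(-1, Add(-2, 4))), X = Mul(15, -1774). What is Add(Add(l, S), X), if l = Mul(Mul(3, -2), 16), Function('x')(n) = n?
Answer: -23805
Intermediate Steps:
X = -26610
Function('y')(J) = Add(-6, Mul(3, J)) (Function('y')(J) = Mul(3, Add(J, Mul(-1, Add(-2, 4)))) = Mul(3, Add(J, Mul(-1, 2))) = Mul(3, Add(J, -2)) = Mul(3, Add(-2, J)) = Add(-6, Mul(3, J)))
l = -96 (l = Mul(-6, 16) = -96)
S = 2901 (S = Add(Add(-6, Mul(3, -7)), 2928) = Add(Add(-6, -21), 2928) = Add(-27, 2928) = 2901)
Add(Add(l, S), X) = Add(Add(-96, 2901), -26610) = Add(2805, -26610) = -23805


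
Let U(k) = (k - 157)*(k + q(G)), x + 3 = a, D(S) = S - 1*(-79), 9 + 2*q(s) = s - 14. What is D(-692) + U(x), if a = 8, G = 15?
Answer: -765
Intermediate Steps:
q(s) = -23/2 + s/2 (q(s) = -9/2 + (s - 14)/2 = -9/2 + (-14 + s)/2 = -9/2 + (-7 + s/2) = -23/2 + s/2)
D(S) = 79 + S (D(S) = S + 79 = 79 + S)
x = 5 (x = -3 + 8 = 5)
U(k) = (-157 + k)*(-4 + k) (U(k) = (k - 157)*(k + (-23/2 + (½)*15)) = (-157 + k)*(k + (-23/2 + 15/2)) = (-157 + k)*(k - 4) = (-157 + k)*(-4 + k))
D(-692) + U(x) = (79 - 692) + (628 + 5² - 161*5) = -613 + (628 + 25 - 805) = -613 - 152 = -765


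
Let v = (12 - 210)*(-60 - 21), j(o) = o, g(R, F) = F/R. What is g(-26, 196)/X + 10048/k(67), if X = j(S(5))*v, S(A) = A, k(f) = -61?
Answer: -5237372269/31795335 ≈ -164.72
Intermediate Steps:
v = 16038 (v = -198*(-81) = 16038)
X = 80190 (X = 5*16038 = 80190)
g(-26, 196)/X + 10048/k(67) = (196/(-26))/80190 + 10048/(-61) = (196*(-1/26))*(1/80190) + 10048*(-1/61) = -98/13*1/80190 - 10048/61 = -49/521235 - 10048/61 = -5237372269/31795335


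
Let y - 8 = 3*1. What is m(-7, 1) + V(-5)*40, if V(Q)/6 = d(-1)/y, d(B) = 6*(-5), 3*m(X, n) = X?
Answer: -21677/33 ≈ -656.88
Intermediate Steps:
m(X, n) = X/3
d(B) = -30
y = 11 (y = 8 + 3*1 = 8 + 3 = 11)
V(Q) = -180/11 (V(Q) = 6*(-30/11) = -180/11)
m(-7, 1) + V(-5)*40 = (⅓)*(-7) - 180/11*40 = -7/3 - 7200/11 = -21677/33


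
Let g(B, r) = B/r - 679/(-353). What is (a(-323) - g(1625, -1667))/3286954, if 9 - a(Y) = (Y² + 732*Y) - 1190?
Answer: 39221745369/967105684127 ≈ 0.040556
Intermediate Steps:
a(Y) = 1199 - Y² - 732*Y (a(Y) = 9 - ((Y² + 732*Y) - 1190) = 9 - (-1190 + Y² + 732*Y) = 9 + (1190 - Y² - 732*Y) = 1199 - Y² - 732*Y)
g(B, r) = 679/353 + B/r (g(B, r) = B/r - 679*(-1/353) = B/r + 679/353 = 679/353 + B/r)
(a(-323) - g(1625, -1667))/3286954 = ((1199 - 1*(-323)² - 732*(-323)) - (679/353 + 1625/(-1667)))/3286954 = ((1199 - 1*104329 + 236436) - (679/353 + 1625*(-1/1667)))*(1/3286954) = ((1199 - 104329 + 236436) - (679/353 - 1625/1667))*(1/3286954) = (133306 - 1*558268/588451)*(1/3286954) = (133306 - 558268/588451)*(1/3286954) = (78443490738/588451)*(1/3286954) = 39221745369/967105684127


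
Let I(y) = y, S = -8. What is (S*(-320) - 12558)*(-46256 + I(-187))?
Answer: 464337114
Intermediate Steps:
(S*(-320) - 12558)*(-46256 + I(-187)) = (-8*(-320) - 12558)*(-46256 - 187) = (2560 - 12558)*(-46443) = -9998*(-46443) = 464337114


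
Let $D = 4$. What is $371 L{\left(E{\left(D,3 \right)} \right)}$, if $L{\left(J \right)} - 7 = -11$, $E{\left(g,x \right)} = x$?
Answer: $-1484$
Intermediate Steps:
$L{\left(J \right)} = -4$ ($L{\left(J \right)} = 7 - 11 = -4$)
$371 L{\left(E{\left(D,3 \right)} \right)} = 371 \left(-4\right) = -1484$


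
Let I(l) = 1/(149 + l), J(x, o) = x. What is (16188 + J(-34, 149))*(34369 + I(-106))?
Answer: 23873479672/43 ≈ 5.5520e+8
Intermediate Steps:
(16188 + J(-34, 149))*(34369 + I(-106)) = (16188 - 34)*(34369 + 1/(149 - 106)) = 16154*(34369 + 1/43) = 16154*(1477868/43) = 23873479672/43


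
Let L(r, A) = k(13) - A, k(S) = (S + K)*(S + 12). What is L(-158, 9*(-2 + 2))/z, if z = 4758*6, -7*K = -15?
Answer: 1325/99918 ≈ 0.013261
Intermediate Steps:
K = 15/7 (K = -⅐*(-15) = 15/7 ≈ 2.1429)
z = 28548
k(S) = (12 + S)*(15/7 + S) (k(S) = (S + 15/7)*(S + 12) = (15/7 + S)*(12 + S) = (12 + S)*(15/7 + S))
L(r, A) = 2650/7 - A (L(r, A) = (180/7 + 13² + (99/7)*13) - A = (180/7 + 169 + 1287/7) - A = 2650/7 - A)
L(-158, 9*(-2 + 2))/z = (2650/7 - 9*(-2 + 2))/28548 = (2650/7 - 9*0)*(1/28548) = (2650/7 - 1*0)*(1/28548) = (2650/7 + 0)*(1/28548) = (2650/7)*(1/28548) = 1325/99918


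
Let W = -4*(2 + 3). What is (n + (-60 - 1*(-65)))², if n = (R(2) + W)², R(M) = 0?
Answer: 164025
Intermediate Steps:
W = -20 (W = -4*5 = -20)
n = 400 (n = (0 - 20)² = (-20)² = 400)
(n + (-60 - 1*(-65)))² = (400 + (-60 - 1*(-65)))² = (400 + (-60 + 65))² = (400 + 5)² = 405² = 164025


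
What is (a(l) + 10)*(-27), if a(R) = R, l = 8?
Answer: -486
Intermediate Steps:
(a(l) + 10)*(-27) = (8 + 10)*(-27) = 18*(-27) = -486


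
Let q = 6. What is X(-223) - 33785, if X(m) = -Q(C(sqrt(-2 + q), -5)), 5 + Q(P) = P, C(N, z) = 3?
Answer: -33783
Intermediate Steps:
Q(P) = -5 + P
X(m) = 2 (X(m) = -(-5 + 3) = -1*(-2) = 2)
X(-223) - 33785 = 2 - 33785 = -33783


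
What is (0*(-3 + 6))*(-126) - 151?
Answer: -151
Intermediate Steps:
(0*(-3 + 6))*(-126) - 151 = (0*3)*(-126) - 151 = 0*(-126) - 151 = 0 - 151 = -151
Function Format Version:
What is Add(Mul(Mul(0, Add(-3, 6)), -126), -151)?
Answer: -151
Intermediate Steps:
Add(Mul(Mul(0, Add(-3, 6)), -126), -151) = Add(Mul(Mul(0, 3), -126), -151) = Add(Mul(0, -126), -151) = Add(0, -151) = -151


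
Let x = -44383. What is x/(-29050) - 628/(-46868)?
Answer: 524596461/340378850 ≈ 1.5412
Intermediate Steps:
x/(-29050) - 628/(-46868) = -44383/(-29050) - 628/(-46868) = -44383*(-1/29050) - 628*(-1/46868) = 44383/29050 + 157/11717 = 524596461/340378850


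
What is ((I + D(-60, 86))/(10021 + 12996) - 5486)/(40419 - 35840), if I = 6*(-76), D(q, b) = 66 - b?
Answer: -126271738/105394843 ≈ -1.1981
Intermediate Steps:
I = -456
((I + D(-60, 86))/(10021 + 12996) - 5486)/(40419 - 35840) = ((-456 + (66 - 1*86))/(10021 + 12996) - 5486)/(40419 - 35840) = ((-456 + (66 - 86))/23017 - 5486)/4579 = ((-456 - 20)*(1/23017) - 5486)*(1/4579) = (-476*1/23017 - 5486)*(1/4579) = (-476/23017 - 5486)*(1/4579) = -126271738/23017*1/4579 = -126271738/105394843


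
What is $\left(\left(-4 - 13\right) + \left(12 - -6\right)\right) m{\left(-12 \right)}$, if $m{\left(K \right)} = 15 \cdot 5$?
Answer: $75$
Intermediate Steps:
$m{\left(K \right)} = 75$
$\left(\left(-4 - 13\right) + \left(12 - -6\right)\right) m{\left(-12 \right)} = \left(\left(-4 - 13\right) + \left(12 - -6\right)\right) 75 = \left(-17 + \left(12 + 6\right)\right) 75 = \left(-17 + 18\right) 75 = 1 \cdot 75 = 75$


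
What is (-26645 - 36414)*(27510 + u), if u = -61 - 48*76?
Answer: -1500867259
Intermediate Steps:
u = -3709 (u = -61 - 3648 = -3709)
(-26645 - 36414)*(27510 + u) = (-26645 - 36414)*(27510 - 3709) = -63059*23801 = -1500867259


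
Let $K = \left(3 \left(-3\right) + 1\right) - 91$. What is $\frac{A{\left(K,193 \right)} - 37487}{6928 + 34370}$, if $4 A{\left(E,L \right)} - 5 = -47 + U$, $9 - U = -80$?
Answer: $- \frac{49967}{55064} \approx -0.90743$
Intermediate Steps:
$U = 89$ ($U = 9 - -80 = 9 + 80 = 89$)
$K = -99$ ($K = \left(-9 + 1\right) - 91 = -8 - 91 = -99$)
$A{\left(E,L \right)} = \frac{47}{4}$ ($A{\left(E,L \right)} = \frac{5}{4} + \frac{-47 + 89}{4} = \frac{5}{4} + \frac{1}{4} \cdot 42 = \frac{5}{4} + \frac{21}{2} = \frac{47}{4}$)
$\frac{A{\left(K,193 \right)} - 37487}{6928 + 34370} = \frac{\frac{47}{4} - 37487}{6928 + 34370} = - \frac{149901}{4 \cdot 41298} = \left(- \frac{149901}{4}\right) \frac{1}{41298} = - \frac{49967}{55064}$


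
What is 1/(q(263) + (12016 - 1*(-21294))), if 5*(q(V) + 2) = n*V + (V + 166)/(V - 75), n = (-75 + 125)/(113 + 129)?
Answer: 113740/3789739929 ≈ 3.0013e-5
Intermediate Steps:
n = 25/121 (n = 50/242 = 50*(1/242) = 25/121 ≈ 0.20661)
q(V) = -2 + 5*V/121 + (166 + V)/(5*(-75 + V)) (q(V) = -2 + (25*V/121 + (V + 166)/(V - 75))/5 = -2 + (25*V/121 + (166 + V)/(-75 + V))/5 = -2 + (5*V/121 + (166 + V)/(5*(-75 + V))) = -2 + 5*V/121 + (166 + V)/(5*(-75 + V)))
1/(q(263) + (12016 - 1*(-21294))) = 1/((110836 - 2964*263 + 25*263²)/(605*(-75 + 263)) + (12016 - 1*(-21294))) = 1/((1/605)*(110836 - 779532 + 25*69169)/188 + (12016 + 21294)) = 1/((1/605)*(1/188)*(110836 - 779532 + 1729225) + 33310) = 1/((1/605)*(1/188)*1060529 + 33310) = 1/(1060529/113740 + 33310) = 1/(3789739929/113740) = 113740/3789739929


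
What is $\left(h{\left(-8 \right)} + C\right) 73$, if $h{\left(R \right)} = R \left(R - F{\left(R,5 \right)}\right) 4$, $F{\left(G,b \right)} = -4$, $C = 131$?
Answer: $18907$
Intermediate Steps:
$h{\left(R \right)} = 4 R \left(4 + R\right)$ ($h{\left(R \right)} = R \left(R - -4\right) 4 = R \left(R + 4\right) 4 = R \left(4 + R\right) 4 = 4 R \left(4 + R\right)$)
$\left(h{\left(-8 \right)} + C\right) 73 = \left(4 \left(-8\right) \left(4 - 8\right) + 131\right) 73 = \left(4 \left(-8\right) \left(-4\right) + 131\right) 73 = \left(128 + 131\right) 73 = 259 \cdot 73 = 18907$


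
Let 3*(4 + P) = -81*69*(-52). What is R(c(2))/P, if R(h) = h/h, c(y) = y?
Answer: 1/96872 ≈ 1.0323e-5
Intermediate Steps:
R(h) = 1
P = 96872 (P = -4 + (-81*69*(-52))/3 = -4 + (-5589*(-52))/3 = -4 + (⅓)*290628 = -4 + 96876 = 96872)
R(c(2))/P = 1/96872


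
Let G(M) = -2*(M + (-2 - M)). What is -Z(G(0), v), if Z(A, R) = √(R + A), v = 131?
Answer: -3*√15 ≈ -11.619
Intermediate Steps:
G(M) = 4 (G(M) = -2*(-2) = 4)
Z(A, R) = √(A + R)
-Z(G(0), v) = -√(4 + 131) = -√135 = -3*√15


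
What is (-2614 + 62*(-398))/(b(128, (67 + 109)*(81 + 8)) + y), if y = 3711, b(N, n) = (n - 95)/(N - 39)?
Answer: -1214405/172924 ≈ -7.0228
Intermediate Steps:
b(N, n) = (-95 + n)/(-39 + N)
(-2614 + 62*(-398))/(b(128, (67 + 109)*(81 + 8)) + y) = (-2614 + 62*(-398))/((-95 + (67 + 109)*(81 + 8))/(-39 + 128) + 3711) = (-2614 - 24676)/((-95 + 176*89)/89 + 3711) = -27290/((-95 + 15664)/89 + 3711) = -27290/((1/89)*15569 + 3711) = -27290/(15569/89 + 3711) = -27290/345848/89 = -27290*89/345848 = -1214405/172924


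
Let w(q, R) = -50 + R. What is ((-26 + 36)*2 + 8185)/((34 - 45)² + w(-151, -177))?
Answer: -8205/106 ≈ -77.406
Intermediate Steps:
((-26 + 36)*2 + 8185)/((34 - 45)² + w(-151, -177)) = ((-26 + 36)*2 + 8185)/((34 - 45)² + (-50 - 177)) = (10*2 + 8185)/((-11)² - 227) = (20 + 8185)/(121 - 227) = 8205/(-106) = 8205*(-1/106) = -8205/106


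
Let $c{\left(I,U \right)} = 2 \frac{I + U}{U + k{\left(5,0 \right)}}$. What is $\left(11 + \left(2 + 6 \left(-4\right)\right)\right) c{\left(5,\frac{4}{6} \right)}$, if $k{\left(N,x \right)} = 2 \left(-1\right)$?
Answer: $\frac{187}{2} \approx 93.5$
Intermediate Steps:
$k{\left(N,x \right)} = -2$
$c{\left(I,U \right)} = \frac{2 \left(I + U\right)}{-2 + U}$ ($c{\left(I,U \right)} = 2 \frac{I + U}{U - 2} = 2 \frac{I + U}{-2 + U} = \frac{2 \left(I + U\right)}{-2 + U}$)
$\left(11 + \left(2 + 6 \left(-4\right)\right)\right) c{\left(5,\frac{4}{6} \right)} = \left(11 + \left(2 + 6 \left(-4\right)\right)\right) \frac{2 \left(5 + \frac{4}{6}\right)}{-2 + \frac{4}{6}} = \left(11 + \left(2 - 24\right)\right) \frac{2 \left(5 + 4 \cdot \frac{1}{6}\right)}{-2 + 4 \cdot \frac{1}{6}} = \left(11 - 22\right) \frac{2 \left(5 + \frac{2}{3}\right)}{-2 + \frac{2}{3}} = - 11 \cdot 2 \frac{1}{- \frac{4}{3}} \cdot \frac{17}{3} = - 11 \cdot 2 \left(- \frac{3}{4}\right) \frac{17}{3} = \left(-11\right) \left(- \frac{17}{2}\right) = \frac{187}{2}$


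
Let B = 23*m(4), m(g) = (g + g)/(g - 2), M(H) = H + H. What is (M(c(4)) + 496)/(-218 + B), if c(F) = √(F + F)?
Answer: -248/63 - 2*√2/63 ≈ -3.9814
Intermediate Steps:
c(F) = √2*√F (c(F) = √(2*F) = √2*√F)
M(H) = 2*H
m(g) = 2*g/(-2 + g) (m(g) = (2*g)/(-2 + g) = 2*g/(-2 + g))
B = 92 (B = 23*(2*4/(-2 + 4)) = 23*(2*4/2) = 23*(2*4*(½)) = 23*4 = 92)
(M(c(4)) + 496)/(-218 + B) = (2*(√2*√4) + 496)/(-218 + 92) = (2*(√2*2) + 496)/(-126) = (2*(2*√2) + 496)*(-1/126) = (4*√2 + 496)*(-1/126) = (496 + 4*√2)*(-1/126) = -248/63 - 2*√2/63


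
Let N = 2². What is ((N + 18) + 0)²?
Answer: 484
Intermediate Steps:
N = 4
((N + 18) + 0)² = ((4 + 18) + 0)² = (22 + 0)² = 22² = 484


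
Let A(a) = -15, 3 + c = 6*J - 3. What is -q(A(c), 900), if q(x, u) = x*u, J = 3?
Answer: 13500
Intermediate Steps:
c = 12 (c = -3 + (6*3 - 3) = -3 + (18 - 3) = -3 + 15 = 12)
q(x, u) = u*x
-q(A(c), 900) = -900*(-15) = -1*(-13500) = 13500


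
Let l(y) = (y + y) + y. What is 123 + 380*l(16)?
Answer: 18363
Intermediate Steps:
l(y) = 3*y (l(y) = 2*y + y = 3*y)
123 + 380*l(16) = 123 + 380*(3*16) = 123 + 380*48 = 123 + 18240 = 18363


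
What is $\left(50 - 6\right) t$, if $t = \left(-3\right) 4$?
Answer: $-528$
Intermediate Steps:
$t = -12$
$\left(50 - 6\right) t = \left(50 - 6\right) \left(-12\right) = 44 \left(-12\right) = -528$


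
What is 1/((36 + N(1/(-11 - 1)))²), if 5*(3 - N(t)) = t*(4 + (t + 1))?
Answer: 518400/791803321 ≈ 0.00065471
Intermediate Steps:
N(t) = 3 - t*(5 + t)/5 (N(t) = 3 - t*(4 + (t + 1))/5 = 3 - t*(4 + (1 + t))/5 = 3 - t*(5 + t)/5)
1/((36 + N(1/(-11 - 1)))²) = 1/((36 + (3 - 1/(-11 - 1) - 1/(5*(-11 - 1)²)))²) = 1/((36 + (3 - 1/(-12) - (1/(-12))²/5))²) = 1/((36 + (3 - 1*(-1/12) - (-1/12)²/5))²) = 1/((36 + (3 + 1/12 - ⅕*1/144))²) = 1/((36 + (3 + 1/12 - 1/720))²) = 1/((36 + 2219/720)²) = 1/((28139/720)²) = 1/(791803321/518400) = 518400/791803321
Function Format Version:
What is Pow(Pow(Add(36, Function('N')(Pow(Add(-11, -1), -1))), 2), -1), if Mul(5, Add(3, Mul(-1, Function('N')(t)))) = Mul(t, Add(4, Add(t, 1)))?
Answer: Rational(518400, 791803321) ≈ 0.00065471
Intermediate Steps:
Function('N')(t) = Add(3, Mul(Rational(-1, 5), t, Add(5, t))) (Function('N')(t) = Add(3, Mul(Rational(-1, 5), Mul(t, Add(4, Add(t, 1))))) = Add(3, Mul(Rational(-1, 5), Mul(t, Add(4, Add(1, t))))) = Add(3, Mul(Rational(-1, 5), Mul(t, Add(5, t)))) = Add(3, Mul(Rational(-1, 5), t, Add(5, t))))
Pow(Pow(Add(36, Function('N')(Pow(Add(-11, -1), -1))), 2), -1) = Pow(Pow(Add(36, Add(3, Mul(-1, Pow(Add(-11, -1), -1)), Mul(Rational(-1, 5), Pow(Pow(Add(-11, -1), -1), 2)))), 2), -1) = Pow(Pow(Add(36, Add(3, Mul(-1, Pow(-12, -1)), Mul(Rational(-1, 5), Pow(Pow(-12, -1), 2)))), 2), -1) = Pow(Pow(Add(36, Add(3, Mul(-1, Rational(-1, 12)), Mul(Rational(-1, 5), Pow(Rational(-1, 12), 2)))), 2), -1) = Pow(Pow(Add(36, Add(3, Rational(1, 12), Mul(Rational(-1, 5), Rational(1, 144)))), 2), -1) = Pow(Pow(Add(36, Add(3, Rational(1, 12), Rational(-1, 720))), 2), -1) = Pow(Pow(Add(36, Rational(2219, 720)), 2), -1) = Pow(Pow(Rational(28139, 720), 2), -1) = Pow(Rational(791803321, 518400), -1) = Rational(518400, 791803321)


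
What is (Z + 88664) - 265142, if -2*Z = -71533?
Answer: -281423/2 ≈ -1.4071e+5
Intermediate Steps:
Z = 71533/2 (Z = -1/2*(-71533) = 71533/2 ≈ 35767.)
(Z + 88664) - 265142 = (71533/2 + 88664) - 265142 = 248861/2 - 265142 = -281423/2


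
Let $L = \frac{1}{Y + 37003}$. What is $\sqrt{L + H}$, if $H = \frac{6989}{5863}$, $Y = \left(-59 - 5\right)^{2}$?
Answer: $\frac{\sqrt{69215969930202238}}{240963437} \approx 1.0918$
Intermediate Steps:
$Y = 4096$ ($Y = \left(-64\right)^{2} = 4096$)
$L = \frac{1}{41099}$ ($L = \frac{1}{4096 + 37003} = \frac{1}{41099} \approx 2.4332 \cdot 10^{-5}$)
$H = \frac{6989}{5863}$ ($H = 6989 \cdot \frac{1}{5863} = \frac{6989}{5863} \approx 1.1921$)
$\sqrt{L + H} = \sqrt{\frac{1}{41099} + \frac{6989}{5863}} = \sqrt{\frac{287246774}{240963437}} = \frac{\sqrt{69215969930202238}}{240963437}$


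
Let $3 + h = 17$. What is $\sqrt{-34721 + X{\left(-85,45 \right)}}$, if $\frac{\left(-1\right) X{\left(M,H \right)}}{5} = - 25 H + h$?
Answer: $i \sqrt{29166} \approx 170.78 i$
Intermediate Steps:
$h = 14$ ($h = -3 + 17 = 14$)
$X{\left(M,H \right)} = -70 + 125 H$ ($X{\left(M,H \right)} = - 5 \left(- 25 H + 14\right) = - 5 \left(14 - 25 H\right) = -70 + 125 H$)
$\sqrt{-34721 + X{\left(-85,45 \right)}} = \sqrt{-34721 + \left(-70 + 125 \cdot 45\right)} = \sqrt{-34721 + \left(-70 + 5625\right)} = \sqrt{-34721 + 5555} = \sqrt{-29166} = i \sqrt{29166}$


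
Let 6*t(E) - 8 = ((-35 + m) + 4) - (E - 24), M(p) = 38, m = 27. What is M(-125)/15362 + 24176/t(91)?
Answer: -371391313/161301 ≈ -2302.5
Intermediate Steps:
t(E) = 14/3 - E/6 (t(E) = 4/3 + (((-35 + 27) + 4) - (E - 24))/6 = 4/3 + ((-8 + 4) - (-24 + E))/6 = 4/3 + (-4 + (24 - E))/6 = 4/3 + (20 - E)/6 = 4/3 + (10/3 - E/6) = 14/3 - E/6)
M(-125)/15362 + 24176/t(91) = 38/15362 + 24176/(14/3 - ⅙*91) = 38*(1/15362) + 24176/(14/3 - 91/6) = 19/7681 + 24176/(-21/2) = 19/7681 + 24176*(-2/21) = 19/7681 - 48352/21 = -371391313/161301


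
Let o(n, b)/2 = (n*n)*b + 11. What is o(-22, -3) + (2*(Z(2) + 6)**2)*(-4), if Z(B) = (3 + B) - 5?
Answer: -3170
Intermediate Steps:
Z(B) = -2 + B
o(n, b) = 22 + 2*b*n**2 (o(n, b) = 2*((n*n)*b + 11) = 2*(n**2*b + 11) = 2*(b*n**2 + 11) = 2*(11 + b*n**2) = 22 + 2*b*n**2)
o(-22, -3) + (2*(Z(2) + 6)**2)*(-4) = (22 + 2*(-3)*(-22)**2) + (2*((-2 + 2) + 6)**2)*(-4) = (22 + 2*(-3)*484) + (2*(0 + 6)**2)*(-4) = (22 - 2904) + (2*6**2)*(-4) = -2882 + (2*36)*(-4) = -2882 + 72*(-4) = -2882 - 288 = -3170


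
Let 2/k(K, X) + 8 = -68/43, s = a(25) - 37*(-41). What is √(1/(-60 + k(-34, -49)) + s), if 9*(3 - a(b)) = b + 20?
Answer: √233056574617/12403 ≈ 38.923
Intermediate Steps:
a(b) = 7/9 - b/9 (a(b) = 3 - (b + 20)/9 = 3 - (20 + b)/9 = 3 + (-20/9 - b/9) = 7/9 - b/9)
s = 1515 (s = (7/9 - ⅑*25) - 37*(-41) = (7/9 - 25/9) + 1517 = -2 + 1517 = 1515)
k(K, X) = -43/206 (k(K, X) = 2/(-8 - 68/43) = 2/(-412/43) = 2*(-43/412) = -43/206)
√(1/(-60 + k(-34, -49)) + s) = √(1/(-60 - 43/206) + 1515) = √(1/(-12403/206) + 1515) = √(-206/12403 + 1515) = √(18790339/12403) = √233056574617/12403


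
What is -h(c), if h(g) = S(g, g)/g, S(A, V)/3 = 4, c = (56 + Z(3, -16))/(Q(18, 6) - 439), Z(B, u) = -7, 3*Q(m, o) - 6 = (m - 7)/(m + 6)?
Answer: 31453/294 ≈ 106.98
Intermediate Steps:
Q(m, o) = 2 + (-7 + m)/(3*(6 + m)) (Q(m, o) = 2 + ((m - 7)/(m + 6))/3 = 2 + ((-7 + m)/(6 + m))/3 = 2 + (-7 + m)/(3*(6 + m)))
c = -3528/31453 (c = (56 - 7)/((29 + 7*18)/(3*(6 + 18)) - 439) = 49/((⅓)*(29 + 126)/24 - 439) = 49/((⅓)*(1/24)*155 - 439) = 49/(155/72 - 439) = 49/(-31453/72) = 49*(-72/31453) = -3528/31453 ≈ -0.11217)
S(A, V) = 12 (S(A, V) = 3*4 = 12)
h(g) = 12/g
-h(c) = -12/(-3528/31453) = -12*(-31453)/3528 = -1*(-31453/294) = 31453/294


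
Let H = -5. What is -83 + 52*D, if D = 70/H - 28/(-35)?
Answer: -3847/5 ≈ -769.40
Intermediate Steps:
D = -66/5 (D = 70/(-5) - 28/(-35) = 70*(-⅕) - 28*(-1/35) = -14 + ⅘ = -66/5 ≈ -13.200)
-83 + 52*D = -83 + 52*(-66/5) = -83 - 3432/5 = -3847/5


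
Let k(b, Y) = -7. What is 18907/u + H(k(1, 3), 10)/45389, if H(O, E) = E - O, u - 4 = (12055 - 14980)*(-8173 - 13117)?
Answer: 1916815141/2826520725806 ≈ 0.00067815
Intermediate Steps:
u = 62273254 (u = 4 + (12055 - 14980)*(-8173 - 13117) = 4 - 2925*(-21290) = 4 + 62273250 = 62273254)
18907/u + H(k(1, 3), 10)/45389 = 18907/62273254 + (10 - 1*(-7))/45389 = 18907*(1/62273254) + (10 + 7)*(1/45389) = 18907/62273254 + 17*(1/45389) = 18907/62273254 + 17/45389 = 1916815141/2826520725806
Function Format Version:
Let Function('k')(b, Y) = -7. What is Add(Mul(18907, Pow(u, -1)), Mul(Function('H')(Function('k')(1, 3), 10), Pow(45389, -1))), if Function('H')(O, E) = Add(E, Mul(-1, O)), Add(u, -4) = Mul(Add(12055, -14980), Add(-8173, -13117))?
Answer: Rational(1916815141, 2826520725806) ≈ 0.00067815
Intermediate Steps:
u = 62273254 (u = Add(4, Mul(Add(12055, -14980), Add(-8173, -13117))) = Add(4, Mul(-2925, -21290)) = Add(4, 62273250) = 62273254)
Add(Mul(18907, Pow(u, -1)), Mul(Function('H')(Function('k')(1, 3), 10), Pow(45389, -1))) = Add(Mul(18907, Pow(62273254, -1)), Mul(Add(10, Mul(-1, -7)), Pow(45389, -1))) = Add(Mul(18907, Rational(1, 62273254)), Mul(Add(10, 7), Rational(1, 45389))) = Add(Rational(18907, 62273254), Mul(17, Rational(1, 45389))) = Add(Rational(18907, 62273254), Rational(17, 45389)) = Rational(1916815141, 2826520725806)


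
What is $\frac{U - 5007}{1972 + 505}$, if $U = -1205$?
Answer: $- \frac{6212}{2477} \approx -2.5079$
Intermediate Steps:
$\frac{U - 5007}{1972 + 505} = \frac{-1205 - 5007}{1972 + 505} = - \frac{6212}{2477}$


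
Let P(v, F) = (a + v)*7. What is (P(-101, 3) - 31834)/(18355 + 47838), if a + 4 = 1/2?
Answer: -65131/132386 ≈ -0.49198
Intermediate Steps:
a = -7/2 (a = -4 + 1/2 = -4 + 1*(½) = -4 + ½ = -7/2 ≈ -3.5000)
P(v, F) = -49/2 + 7*v (P(v, F) = (-7/2 + v)*7 = -49/2 + 7*v)
(P(-101, 3) - 31834)/(18355 + 47838) = ((-49/2 + 7*(-101)) - 31834)/(18355 + 47838) = ((-49/2 - 707) - 31834)/66193 = (-1463/2 - 31834)*(1/66193) = -65131/2*1/66193 = -65131/132386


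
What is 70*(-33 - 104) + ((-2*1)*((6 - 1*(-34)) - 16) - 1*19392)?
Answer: -29030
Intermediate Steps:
70*(-33 - 104) + ((-2*1)*((6 - 1*(-34)) - 16) - 1*19392) = 70*(-137) + (-2*((6 + 34) - 16) - 19392) = -9590 + (-2*(40 - 16) - 19392) = -9590 + (-2*24 - 19392) = -9590 + (-48 - 19392) = -9590 - 19440 = -29030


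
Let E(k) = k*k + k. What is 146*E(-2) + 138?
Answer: 430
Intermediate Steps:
E(k) = k + k² (E(k) = k² + k = k + k²)
146*E(-2) + 138 = 146*(-2*(1 - 2)) + 138 = 146*(-2*(-1)) + 138 = 146*2 + 138 = 292 + 138 = 430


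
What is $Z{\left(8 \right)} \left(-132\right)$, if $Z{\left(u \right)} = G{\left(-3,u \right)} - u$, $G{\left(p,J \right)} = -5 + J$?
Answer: $660$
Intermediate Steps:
$Z{\left(u \right)} = -5$ ($Z{\left(u \right)} = \left(-5 + u\right) - u = -5$)
$Z{\left(8 \right)} \left(-132\right) = \left(-5\right) \left(-132\right) = 660$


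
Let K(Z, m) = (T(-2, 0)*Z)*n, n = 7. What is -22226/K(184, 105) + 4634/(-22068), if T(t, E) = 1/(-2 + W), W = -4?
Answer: 91779113/888237 ≈ 103.33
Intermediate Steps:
T(t, E) = -⅙ (T(t, E) = 1/(-2 - 4) = 1/(-6) = -⅙)
K(Z, m) = -7*Z/6 (K(Z, m) = -Z/6*7 = -7*Z/6)
-22226/K(184, 105) + 4634/(-22068) = -22226/((-7/6*184)) + 4634/(-22068) = -22226/(-644/3) + 4634*(-1/22068) = -22226*(-3/644) - 2317/11034 = 33339/322 - 2317/11034 = 91779113/888237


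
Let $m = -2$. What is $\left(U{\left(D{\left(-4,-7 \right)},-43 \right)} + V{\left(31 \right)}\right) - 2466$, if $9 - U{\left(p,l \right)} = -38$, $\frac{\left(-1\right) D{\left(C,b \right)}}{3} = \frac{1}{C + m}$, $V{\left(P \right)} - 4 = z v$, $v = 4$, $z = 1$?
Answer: $-2411$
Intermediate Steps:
$V{\left(P \right)} = 8$ ($V{\left(P \right)} = 4 + 1 \cdot 4 = 4 + 4 = 8$)
$D{\left(C,b \right)} = - \frac{3}{-2 + C}$ ($D{\left(C,b \right)} = - \frac{3}{C - 2} = - \frac{3}{-2 + C}$)
$U{\left(p,l \right)} = 47$ ($U{\left(p,l \right)} = 9 - -38 = 9 + 38 = 47$)
$\left(U{\left(D{\left(-4,-7 \right)},-43 \right)} + V{\left(31 \right)}\right) - 2466 = \left(47 + 8\right) - 2466 = 55 - 2466 = -2411$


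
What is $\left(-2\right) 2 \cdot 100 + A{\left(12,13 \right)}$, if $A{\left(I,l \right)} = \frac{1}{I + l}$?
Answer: $- \frac{9999}{25} \approx -399.96$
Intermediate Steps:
$\left(-2\right) 2 \cdot 100 + A{\left(12,13 \right)} = \left(-2\right) 2 \cdot 100 + \frac{1}{12 + 13} = \left(-4\right) 100 + \frac{1}{25} = -400 + \frac{1}{25} = - \frac{9999}{25}$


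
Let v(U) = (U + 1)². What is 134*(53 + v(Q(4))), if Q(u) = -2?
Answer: 7236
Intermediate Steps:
v(U) = (1 + U)²
134*(53 + v(Q(4))) = 134*(53 + (1 - 2)²) = 134*(53 + (-1)²) = 134*(53 + 1) = 134*54 = 7236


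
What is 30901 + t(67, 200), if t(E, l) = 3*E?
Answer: 31102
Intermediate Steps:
30901 + t(67, 200) = 30901 + 3*67 = 30901 + 201 = 31102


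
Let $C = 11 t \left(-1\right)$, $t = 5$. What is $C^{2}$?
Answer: $3025$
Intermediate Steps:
$C = -55$ ($C = 11 \cdot 5 \left(-1\right) = 55 \left(-1\right) = -55$)
$C^{2} = \left(-55\right)^{2} = 3025$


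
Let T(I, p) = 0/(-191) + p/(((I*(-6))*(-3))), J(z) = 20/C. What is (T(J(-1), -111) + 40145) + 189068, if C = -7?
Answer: 27505819/120 ≈ 2.2922e+5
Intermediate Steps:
J(z) = -20/7 (J(z) = 20/(-7) = 20*(-1/7) = -20/7)
T(I, p) = p/(18*I) (T(I, p) = 0*(-1/191) + p/((-6*I*(-3))) = 0 + p/((18*I)) = 0 + p*(1/(18*I)) = 0 + p/(18*I) = p/(18*I))
(T(J(-1), -111) + 40145) + 189068 = ((1/18)*(-111)/(-20/7) + 40145) + 189068 = ((1/18)*(-111)*(-7/20) + 40145) + 189068 = (259/120 + 40145) + 189068 = 4817659/120 + 189068 = 27505819/120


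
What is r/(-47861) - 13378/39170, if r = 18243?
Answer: -677431384/937357685 ≈ -0.72270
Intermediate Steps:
r/(-47861) - 13378/39170 = 18243/(-47861) - 13378/39170 = 18243*(-1/47861) - 13378*1/39170 = -18243/47861 - 6689/19585 = -677431384/937357685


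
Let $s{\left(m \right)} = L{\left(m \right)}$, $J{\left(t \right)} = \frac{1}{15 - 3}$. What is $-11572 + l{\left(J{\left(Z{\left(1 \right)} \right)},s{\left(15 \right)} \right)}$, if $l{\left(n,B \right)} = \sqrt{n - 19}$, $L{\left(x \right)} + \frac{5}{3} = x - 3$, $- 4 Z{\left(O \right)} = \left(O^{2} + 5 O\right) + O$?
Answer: $-11572 + \frac{i \sqrt{681}}{6} \approx -11572.0 + 4.3493 i$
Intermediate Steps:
$Z{\left(O \right)} = - \frac{3 O}{2} - \frac{O^{2}}{4}$ ($Z{\left(O \right)} = - \frac{\left(O^{2} + 5 O\right) + O}{4} = - \frac{O^{2} + 6 O}{4} = - \frac{3 O}{2} - \frac{O^{2}}{4}$)
$L{\left(x \right)} = - \frac{14}{3} + x$ ($L{\left(x \right)} = - \frac{5}{3} + \left(x - 3\right) = - \frac{5}{3} + \left(-3 + x\right) = - \frac{14}{3} + x$)
$J{\left(t \right)} = \frac{1}{12}$
$s{\left(m \right)} = - \frac{14}{3} + m$
$l{\left(n,B \right)} = \sqrt{-19 + n}$
$-11572 + l{\left(J{\left(Z{\left(1 \right)} \right)},s{\left(15 \right)} \right)} = -11572 + \sqrt{-19 + \frac{1}{12}} = -11572 + \sqrt{- \frac{227}{12}} = -11572 + \frac{i \sqrt{681}}{6}$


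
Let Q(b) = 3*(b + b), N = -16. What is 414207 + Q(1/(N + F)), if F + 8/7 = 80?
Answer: 91125561/220 ≈ 4.1421e+5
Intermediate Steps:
F = 552/7 (F = -8/7 + 80 = 552/7 ≈ 78.857)
Q(b) = 6*b (Q(b) = 3*(2*b) = 6*b)
414207 + Q(1/(N + F)) = 414207 + 6/(-16 + 552/7) = 414207 + 6/(440/7) = 414207 + 6*(7/440) = 414207 + 21/220 = 91125561/220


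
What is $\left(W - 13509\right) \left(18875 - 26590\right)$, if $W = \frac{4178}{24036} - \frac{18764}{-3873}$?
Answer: $\frac{538809131381395}{5171746} \approx 1.0418 \cdot 10^{8}$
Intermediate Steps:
$W = \frac{25955161}{5171746}$ ($W = 4178 \cdot \frac{1}{24036} - - \frac{18764}{3873} = \frac{2089}{12018} + \frac{18764}{3873} = \frac{25955161}{5171746} \approx 5.0186$)
$\left(W - 13509\right) \left(18875 - 26590\right) = \left(\frac{25955161}{5171746} - 13509\right) \left(18875 - 26590\right) = \left(- \frac{69839161553}{5171746}\right) \left(-7715\right) = \frac{538809131381395}{5171746}$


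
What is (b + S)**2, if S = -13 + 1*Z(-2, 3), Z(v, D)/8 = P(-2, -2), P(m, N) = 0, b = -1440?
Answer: 2111209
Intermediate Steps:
Z(v, D) = 0 (Z(v, D) = 8*0 = 0)
S = -13 (S = -13 + 1*0 = -13 + 0 = -13)
(b + S)**2 = (-1440 - 13)**2 = (-1453)**2 = 2111209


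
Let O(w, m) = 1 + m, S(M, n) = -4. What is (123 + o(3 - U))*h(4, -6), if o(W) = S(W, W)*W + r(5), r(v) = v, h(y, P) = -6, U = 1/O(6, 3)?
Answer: -702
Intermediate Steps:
U = ¼ (U = 1/(1 + 3) = 1/4 = ¼ ≈ 0.25000)
o(W) = 5 - 4*W (o(W) = -4*W + 5 = 5 - 4*W)
(123 + o(3 - U))*h(4, -6) = (123 + (5 - 4*(3 - 1*¼)))*(-6) = (123 + (5 - 4*(3 - ¼)))*(-6) = (123 + (5 - 4*11/4))*(-6) = (123 + (5 - 11))*(-6) = (123 - 6)*(-6) = 117*(-6) = -702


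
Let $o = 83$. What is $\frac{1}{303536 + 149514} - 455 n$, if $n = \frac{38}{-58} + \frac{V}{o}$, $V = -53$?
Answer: $\frac{641912955907}{1090491350} \approx 588.65$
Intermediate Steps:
$n = - \frac{3114}{2407}$ ($n = \frac{38}{-58} - \frac{53}{83} = 38 \left(- \frac{1}{58}\right) - \frac{53}{83} = - \frac{19}{29} - \frac{53}{83} = - \frac{3114}{2407} \approx -1.2937$)
$\frac{1}{303536 + 149514} - 455 n = \frac{1}{303536 + 149514} - - \frac{1416870}{2407} = \frac{1}{453050} + \frac{1416870}{2407} = \frac{641912955907}{1090491350}$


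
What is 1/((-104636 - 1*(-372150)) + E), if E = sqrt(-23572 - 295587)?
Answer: 267514/71564059355 - I*sqrt(319159)/71564059355 ≈ 3.7381e-6 - 7.8942e-9*I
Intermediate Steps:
E = I*sqrt(319159) (E = sqrt(-319159) = I*sqrt(319159) ≈ 564.94*I)
1/((-104636 - 1*(-372150)) + E) = 1/((-104636 - 1*(-372150)) + I*sqrt(319159)) = 1/((-104636 + 372150) + I*sqrt(319159)) = 1/(267514 + I*sqrt(319159))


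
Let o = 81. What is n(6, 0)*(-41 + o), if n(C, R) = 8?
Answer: 320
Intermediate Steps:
n(6, 0)*(-41 + o) = 8*(-41 + 81) = 8*40 = 320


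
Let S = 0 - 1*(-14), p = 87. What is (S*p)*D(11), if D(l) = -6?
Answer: -7308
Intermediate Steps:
S = 14 (S = 0 + 14 = 14)
(S*p)*D(11) = (14*87)*(-6) = 1218*(-6) = -7308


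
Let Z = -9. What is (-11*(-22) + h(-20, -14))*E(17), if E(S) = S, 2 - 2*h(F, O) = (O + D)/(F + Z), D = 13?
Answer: 239581/58 ≈ 4130.7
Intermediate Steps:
h(F, O) = 1 - (13 + O)/(2*(-9 + F)) (h(F, O) = 1 - (O + 13)/(2*(F - 9)) = 1 - (13 + O)/(2*(-9 + F)))
(-11*(-22) + h(-20, -14))*E(17) = (-11*(-22) + (-31 - 1*(-14) + 2*(-20))/(2*(-9 - 20)))*17 = (242 + (1/2)*(-31 + 14 - 40)/(-29))*17 = (242 + (1/2)*(-1/29)*(-57))*17 = (242 + 57/58)*17 = (14093/58)*17 = 239581/58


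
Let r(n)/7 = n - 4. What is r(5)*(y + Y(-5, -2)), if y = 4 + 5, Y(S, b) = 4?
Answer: 91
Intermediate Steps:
y = 9
r(n) = -28 + 7*n (r(n) = 7*(n - 4) = 7*(-4 + n) = -28 + 7*n)
r(5)*(y + Y(-5, -2)) = (-28 + 7*5)*(9 + 4) = (-28 + 35)*13 = 7*13 = 91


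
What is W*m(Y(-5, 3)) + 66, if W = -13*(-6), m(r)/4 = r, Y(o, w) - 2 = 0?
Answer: 690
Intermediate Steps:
Y(o, w) = 2 (Y(o, w) = 2 + 0 = 2)
m(r) = 4*r
W = 78
W*m(Y(-5, 3)) + 66 = 78*(4*2) + 66 = 78*8 + 66 = 624 + 66 = 690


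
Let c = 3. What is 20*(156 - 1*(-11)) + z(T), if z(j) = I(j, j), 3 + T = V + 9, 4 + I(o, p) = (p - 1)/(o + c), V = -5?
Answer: 3336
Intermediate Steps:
I(o, p) = -4 + (-1 + p)/(3 + o) (I(o, p) = -4 + (p - 1)/(o + 3) = -4 + (-1 + p)/(3 + o))
T = 1 (T = -3 + (-5 + 9) = -3 + 4 = 1)
z(j) = (-13 - 3*j)/(3 + j) (z(j) = (-13 + j - 4*j)/(3 + j) = (-13 - 3*j)/(3 + j))
20*(156 - 1*(-11)) + z(T) = 20*(156 - 1*(-11)) + (-13 - 3*1)/(3 + 1) = 20*(156 + 11) + (-13 - 3)/4 = 20*167 + (1/4)*(-16) = 3340 - 4 = 3336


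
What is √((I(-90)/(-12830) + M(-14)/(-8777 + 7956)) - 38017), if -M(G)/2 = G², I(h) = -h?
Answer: 2*I*√10545134032196103/1053343 ≈ 194.98*I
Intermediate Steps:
M(G) = -2*G²
√((I(-90)/(-12830) + M(-14)/(-8777 + 7956)) - 38017) = √((-1*(-90)/(-12830) + (-2*(-14)²)/(-8777 + 7956)) - 38017) = √((90*(-1/12830) - 2*196/(-821)) - 38017) = √((-9/1283 - 392*(-1/821)) - 38017) = √((-9/1283 + 392/821) - 38017) = √(495547/1053343 - 38017) = √(-40044445284/1053343) = 2*I*√10545134032196103/1053343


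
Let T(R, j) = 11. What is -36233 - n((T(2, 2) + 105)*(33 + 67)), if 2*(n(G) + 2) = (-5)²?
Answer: -72487/2 ≈ -36244.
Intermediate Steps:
n(G) = 21/2 (n(G) = -2 + (½)*(-5)² = -2 + (½)*25 = -2 + 25/2 = 21/2)
-36233 - n((T(2, 2) + 105)*(33 + 67)) = -36233 - 1*21/2 = -36233 - 21/2 = -72487/2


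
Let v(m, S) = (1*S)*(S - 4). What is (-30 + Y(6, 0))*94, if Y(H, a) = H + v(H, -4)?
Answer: 752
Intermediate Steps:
v(m, S) = S*(-4 + S)
Y(H, a) = 32 + H (Y(H, a) = H - 4*(-4 - 4) = H - 4*(-8) = H + 32 = 32 + H)
(-30 + Y(6, 0))*94 = (-30 + (32 + 6))*94 = (-30 + 38)*94 = 8*94 = 752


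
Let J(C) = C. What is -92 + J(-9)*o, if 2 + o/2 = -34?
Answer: 556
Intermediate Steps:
o = -72 (o = -4 + 2*(-34) = -4 - 68 = -72)
-92 + J(-9)*o = -92 - 9*(-72) = -92 + 648 = 556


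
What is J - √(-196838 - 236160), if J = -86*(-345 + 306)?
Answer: 3354 - I*√432998 ≈ 3354.0 - 658.03*I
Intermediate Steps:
J = 3354 (J = -86*(-39) = 3354)
J - √(-196838 - 236160) = 3354 - √(-196838 - 236160) = 3354 - √(-432998) = 3354 - I*√432998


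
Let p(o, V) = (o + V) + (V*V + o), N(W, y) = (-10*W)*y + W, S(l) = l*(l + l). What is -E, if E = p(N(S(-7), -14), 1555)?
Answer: -2447216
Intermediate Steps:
S(l) = 2*l² (S(l) = l*(2*l) = 2*l²)
N(W, y) = W - 10*W*y (N(W, y) = -10*W*y + W = W - 10*W*y)
p(o, V) = V + V² + 2*o (p(o, V) = (V + o) + (V² + o) = (V + o) + (o + V²) = V + V² + 2*o)
E = 2447216 (E = 1555 + 1555² + 2*((2*(-7)²)*(1 - 10*(-14))) = 1555 + 2418025 + 2*((2*49)*(1 + 140)) = 1555 + 2418025 + 2*(98*141) = 1555 + 2418025 + 2*13818 = 1555 + 2418025 + 27636 = 2447216)
-E = -1*2447216 = -2447216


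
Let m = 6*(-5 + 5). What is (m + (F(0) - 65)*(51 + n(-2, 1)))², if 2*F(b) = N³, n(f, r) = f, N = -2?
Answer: 11431161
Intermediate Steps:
F(b) = -4 (F(b) = (½)*(-2)³ = (½)*(-8) = -4)
m = 0 (m = 6*0 = 0)
(m + (F(0) - 65)*(51 + n(-2, 1)))² = (0 + (-4 - 65)*(51 - 2))² = (0 - 69*49)² = (0 - 3381)² = (-3381)² = 11431161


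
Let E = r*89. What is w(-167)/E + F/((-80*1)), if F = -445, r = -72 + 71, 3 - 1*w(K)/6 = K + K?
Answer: -24431/1424 ≈ -17.157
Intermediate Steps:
w(K) = 18 - 12*K (w(K) = 18 - 6*(K + K) = 18 - 12*K)
r = -1
E = -89 (E = -1*89 = -89)
w(-167)/E + F/((-80*1)) = (18 - 12*(-167))/(-89) - 445/((-80*1)) = (18 + 2004)*(-1/89) - 445/(-80) = 2022*(-1/89) - 445*(-1/80) = -2022/89 + 89/16 = -24431/1424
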